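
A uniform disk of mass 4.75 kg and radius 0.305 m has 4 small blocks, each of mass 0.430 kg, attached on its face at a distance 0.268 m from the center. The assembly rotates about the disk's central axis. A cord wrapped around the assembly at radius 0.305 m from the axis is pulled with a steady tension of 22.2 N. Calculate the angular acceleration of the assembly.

I_disk = ½MR² = ½(4.75)(0.305)² = 0.2209 kg·m².
I_blocks = 4·m·r² = 4(0.430)(0.268)² = 0.1235 kg·m².
Total I = 0.3445 kg·m².
τ = F r = (22.2)(0.305) = 6.771 N·m.
α = τ/I = 6.771/0.3445 = 19.66 rad/s².

α ≈ 19.7 rad/s²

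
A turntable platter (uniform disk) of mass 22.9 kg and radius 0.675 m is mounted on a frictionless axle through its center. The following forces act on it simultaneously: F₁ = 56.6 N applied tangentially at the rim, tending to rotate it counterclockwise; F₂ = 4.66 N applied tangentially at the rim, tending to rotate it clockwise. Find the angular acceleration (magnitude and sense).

I = ½MR² = (1/2)(22.9)(0.675)² = 5.217 kg·m².
Taking counterclockwise as positive: τ₁ = +(56.6)(0.675) = +38.21 N·m; τ₂ = −(4.66)(0.675) = −3.146 N·m.
Net torque τ = 35.06 N·m.
α = τ/I = 35.06/5.217 = 6.720 rad/s².

α ≈ 6.72 rad/s², counterclockwise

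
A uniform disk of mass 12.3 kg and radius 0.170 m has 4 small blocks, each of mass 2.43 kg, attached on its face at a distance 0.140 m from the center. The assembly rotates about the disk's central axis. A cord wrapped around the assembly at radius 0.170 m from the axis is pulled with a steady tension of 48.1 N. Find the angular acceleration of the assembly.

α ≈ 22.2 rad/s²

I_disk = ½MR² = ½(12.3)(0.170)² = 0.1777 kg·m².
I_blocks = 4·m·r² = 4(2.43)(0.140)² = 0.1905 kg·m².
Total I = 0.3682 kg·m².
τ = F r = (48.1)(0.170) = 8.177 N·m.
α = τ/I = 8.177/0.3682 = 22.21 rad/s².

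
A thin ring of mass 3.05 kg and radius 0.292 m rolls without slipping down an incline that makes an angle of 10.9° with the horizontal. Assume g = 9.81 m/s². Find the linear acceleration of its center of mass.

a ≈ 0.928 m/s²

Translation along the incline: Mg sinθ − f = Ma.
Rotation about the center: fR = Iα with I = MR². No-slip gives a = αR, so f = (I/R²)a = M a.
Substituting: Mg sinθ = (1 + 1.000)Ma, so a = g sinθ/(1 + 1.000) = (9.81) sin 10.9° / 2.000 = 0.9275 m/s².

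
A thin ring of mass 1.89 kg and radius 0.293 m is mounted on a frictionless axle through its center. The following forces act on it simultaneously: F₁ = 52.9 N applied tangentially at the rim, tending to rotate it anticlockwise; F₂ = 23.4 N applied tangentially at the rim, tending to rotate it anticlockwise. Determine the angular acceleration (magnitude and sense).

I = MR² = (1.89)(0.293)² = 0.1623 kg·m².
Taking anticlockwise as positive: τ₁ = +(52.9)(0.293) = +15.50 N·m; τ₂ = +(23.4)(0.293) = +6.856 N·m.
Net torque τ = 22.36 N·m.
α = τ/I = 22.36/0.1623 = 137.8 rad/s².

α ≈ 138 rad/s², anticlockwise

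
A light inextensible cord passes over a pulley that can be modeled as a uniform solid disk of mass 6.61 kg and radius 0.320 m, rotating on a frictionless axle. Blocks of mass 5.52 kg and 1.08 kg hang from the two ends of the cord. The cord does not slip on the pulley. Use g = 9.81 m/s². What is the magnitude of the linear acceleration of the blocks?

I = ½MR² = (1/2)(6.61)(0.320)² = 0.3384 kg·m².
Heavier block: m₁g − T₁ = m₁a. Lighter block: T₂ − m₂g = m₂a.
Pulley: (T₁ − T₂)R = Iα = I(a/R), so T₁ − T₂ = (I/R²)a = (1/2)M_p a = 3.305·a.
Adding the three: (m₁ − m₂)g = (m₁ + m₂ + 3.305)a, so a = (5.52 − 1.08)(9.81)/(5.52 + 1.08 + 3.305) = 4.397 m/s².

a ≈ 4.40 m/s²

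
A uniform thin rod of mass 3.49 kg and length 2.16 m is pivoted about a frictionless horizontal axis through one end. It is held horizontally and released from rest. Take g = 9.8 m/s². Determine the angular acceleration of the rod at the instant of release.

α ≈ 6.81 rad/s²

About the pivot, I = (1/3)ML² = (1/3)(3.49)(2.16)² = 5.428 kg·m².
The weight acts at the center, a distance L/2 = 1.080 m from the pivot; τ = Mg(L/2) = 36.94 N·m.
α = τ/I = 36.94/5.428 = 6.806 rad/s².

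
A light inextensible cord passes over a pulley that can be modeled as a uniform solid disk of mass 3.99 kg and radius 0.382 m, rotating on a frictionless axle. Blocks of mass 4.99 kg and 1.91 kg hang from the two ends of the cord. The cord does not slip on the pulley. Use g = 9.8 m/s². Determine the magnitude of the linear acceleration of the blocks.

a ≈ 3.39 m/s²

I = ½MR² = (1/2)(3.99)(0.382)² = 0.2911 kg·m².
Heavier block: m₁g − T₁ = m₁a. Lighter block: T₂ − m₂g = m₂a.
Pulley: (T₁ − T₂)R = Iα = I(a/R), so T₁ − T₂ = (I/R²)a = (1/2)M_p a = 1.995·a.
Adding the three: (m₁ − m₂)g = (m₁ + m₂ + 1.995)a, so a = (4.99 − 1.91)(9.8)/(4.99 + 1.91 + 1.995) = 3.393 m/s².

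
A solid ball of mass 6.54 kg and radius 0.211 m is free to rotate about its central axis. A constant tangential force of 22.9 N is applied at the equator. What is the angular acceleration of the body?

I = (2/5)MR² = (2/5)(6.54)(0.211)² = 0.1165 kg·m².
τ = F R = (22.9)(0.211) = 4.832 N·m.
From τ = Iα: α = 4.832/0.1165 = 41.49 rad/s².

α ≈ 41.5 rad/s²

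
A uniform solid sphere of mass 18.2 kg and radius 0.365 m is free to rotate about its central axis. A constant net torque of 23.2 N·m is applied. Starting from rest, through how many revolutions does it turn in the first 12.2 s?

I = (2/5)MR² = (2/5)(18.2)(0.365)² = 0.9699 kg·m².
α = τ/I = 23.2/0.9699 = 23.92 rad/s².
θ = ½αt² = ½(23.92)(12.2)² = 1780 rad.
Revolutions = θ/(2π) = 283.3.

≈ 283 revolutions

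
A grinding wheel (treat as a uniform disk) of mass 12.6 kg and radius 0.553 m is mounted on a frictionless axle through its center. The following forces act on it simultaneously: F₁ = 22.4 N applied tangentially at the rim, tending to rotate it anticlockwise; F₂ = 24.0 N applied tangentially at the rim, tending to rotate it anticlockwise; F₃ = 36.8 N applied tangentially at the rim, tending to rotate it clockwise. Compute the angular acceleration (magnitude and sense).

α ≈ 2.76 rad/s², anticlockwise

I = ½MR² = (1/2)(12.6)(0.553)² = 1.927 kg·m².
Taking anticlockwise as positive: τ₁ = +(22.4)(0.553) = +12.39 N·m; τ₂ = +(24.0)(0.553) = +13.27 N·m; τ₃ = −(36.8)(0.553) = −20.35 N·m.
Net torque τ = 5.309 N·m.
α = τ/I = 5.309/1.927 = 2.756 rad/s².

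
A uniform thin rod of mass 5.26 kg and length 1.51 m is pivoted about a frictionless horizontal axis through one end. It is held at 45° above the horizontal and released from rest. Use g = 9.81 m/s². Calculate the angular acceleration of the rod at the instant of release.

α ≈ 6.89 rad/s²

About the pivot, I = (1/3)ML² = (1/3)(5.26)(1.51)² = 3.998 kg·m².
The weight acts at the center, a distance L/2 = 0.7550 m from the pivot; τ = Mg(L/2) cos 45° = 27.55 N·m.
α = τ/I = 27.55/3.998 = 6.891 rad/s².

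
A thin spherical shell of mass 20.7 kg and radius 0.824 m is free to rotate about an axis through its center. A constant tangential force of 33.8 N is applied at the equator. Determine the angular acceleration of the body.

α ≈ 2.97 rad/s²

I = (2/3)MR² = (2/3)(20.7)(0.824)² = 9.370 kg·m².
τ = F R = (33.8)(0.824) = 27.85 N·m.
From τ = Iα: α = 27.85/9.370 = 2.972 rad/s².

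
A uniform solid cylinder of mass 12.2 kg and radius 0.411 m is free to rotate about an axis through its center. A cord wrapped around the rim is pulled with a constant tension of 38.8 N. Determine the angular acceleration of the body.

α ≈ 15.5 rad/s²

I = ½MR² = (1/2)(12.2)(0.411)² = 1.030 kg·m².
τ = F R = (38.8)(0.411) = 15.95 N·m.
From τ = Iα: α = 15.95/1.030 = 15.48 rad/s².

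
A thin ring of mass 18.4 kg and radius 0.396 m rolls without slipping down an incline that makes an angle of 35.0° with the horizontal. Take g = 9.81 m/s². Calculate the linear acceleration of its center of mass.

Translation along the incline: Mg sinθ − f = Ma.
Rotation about the center: fR = Iα with I = MR². No-slip gives a = αR, so f = (I/R²)a = M a.
Substituting: Mg sinθ = (1 + 1.000)Ma, so a = g sinθ/(1 + 1.000) = (9.81) sin 35.0° / 2.000 = 2.813 m/s².

a ≈ 2.81 m/s²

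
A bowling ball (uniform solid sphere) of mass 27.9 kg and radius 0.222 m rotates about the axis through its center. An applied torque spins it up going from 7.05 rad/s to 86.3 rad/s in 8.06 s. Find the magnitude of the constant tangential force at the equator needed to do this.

I = (2/5)MR² = (2/5)(27.9)(0.222)² = 0.5500 kg·m².
α = Δω/Δt = (86.3 − 7.05)/8.06 = 9.833 rad/s².
The required torque is τ = Iα = (0.5500)(9.833) = 5.408 N·m.
A tangential force at the equator gives τ = FR, so F = τ/R = 5.408/0.222 = 24.36 N.

F ≈ 24.4 N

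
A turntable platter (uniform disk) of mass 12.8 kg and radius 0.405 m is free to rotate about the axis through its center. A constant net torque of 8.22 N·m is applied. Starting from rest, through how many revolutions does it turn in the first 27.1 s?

I = ½MR² = (1/2)(12.8)(0.405)² = 1.050 kg·m².
α = τ/I = 8.22/1.050 = 7.830 rad/s².
θ = ½αt² = ½(7.830)(27.1)² = 2875 rad.
Revolutions = θ/(2π) = 457.6.

≈ 458 revolutions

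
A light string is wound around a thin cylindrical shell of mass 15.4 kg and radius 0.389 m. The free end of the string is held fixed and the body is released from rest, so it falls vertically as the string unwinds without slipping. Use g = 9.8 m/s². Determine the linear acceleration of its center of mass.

Translation: Mg − T = Ma. Rotation about the center: TR = Iα with I = MR².
With a = αR: T = (I/R²)a = M a, so Mg = (1 + 1.000)Ma.
a = g/(1 + 1.000) = 9.8/2.000 = 4.900 m/s².

a ≈ 4.90 m/s²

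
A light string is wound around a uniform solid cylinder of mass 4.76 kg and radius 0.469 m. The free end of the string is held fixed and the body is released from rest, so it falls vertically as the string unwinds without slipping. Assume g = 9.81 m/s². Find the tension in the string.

Translation: Mg − T = Ma. Rotation about the center: TR = Iα with I = ½MR².
With a = αR: T = (I/R²)a = (1/2)M a, so Mg = (1 + 0.5000)Ma.
a = g/(1 + 0.5000) = 9.81/1.500 = 6.540 m/s².
T = 0.5000·M·a = (0.5000)(4.76)(6.540) = 15.57 N.

T ≈ 15.6 N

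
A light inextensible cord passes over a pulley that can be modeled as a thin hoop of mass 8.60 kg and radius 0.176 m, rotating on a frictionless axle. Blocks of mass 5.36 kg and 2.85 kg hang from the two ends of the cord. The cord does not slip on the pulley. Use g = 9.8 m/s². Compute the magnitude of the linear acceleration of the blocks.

a ≈ 1.46 m/s²

I = MR² = (8.60)(0.176)² = 0.2664 kg·m².
Heavier block: m₁g − T₁ = m₁a. Lighter block: T₂ − m₂g = m₂a.
Pulley: (T₁ − T₂)R = Iα = I(a/R), so T₁ − T₂ = (I/R²)a = 1·M_p a = 8.600·a.
Adding the three: (m₁ − m₂)g = (m₁ + m₂ + 8.600)a, so a = (5.36 − 2.85)(9.8)/(5.36 + 2.85 + 8.600) = 1.463 m/s².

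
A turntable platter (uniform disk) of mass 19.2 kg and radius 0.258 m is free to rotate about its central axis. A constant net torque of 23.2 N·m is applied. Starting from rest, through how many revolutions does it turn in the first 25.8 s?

≈ 1920 revolutions

I = ½MR² = (1/2)(19.2)(0.258)² = 0.6390 kg·m².
α = τ/I = 23.2/0.6390 = 36.31 rad/s².
θ = ½αt² = ½(36.31)(25.8)² = 12080 rad.
Revolutions = θ/(2π) = 1923.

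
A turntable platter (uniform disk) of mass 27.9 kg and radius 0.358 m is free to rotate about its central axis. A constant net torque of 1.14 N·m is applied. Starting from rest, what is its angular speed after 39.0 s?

ω ≈ 24.9 rad/s

I = ½MR² = (1/2)(27.9)(0.358)² = 1.788 kg·m².
α = τ/I = 1.14/1.788 = 0.6376 rad/s².
ω = ω₀ + αt = 0 + (0.6376)(39.0) = 24.87 rad/s.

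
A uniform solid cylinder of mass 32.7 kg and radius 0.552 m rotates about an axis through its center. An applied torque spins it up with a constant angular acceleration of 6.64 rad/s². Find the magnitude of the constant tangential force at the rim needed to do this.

F ≈ 59.9 N

I = ½MR² = (1/2)(32.7)(0.552)² = 4.982 kg·m².
The required torque is τ = Iα = (4.982)(6.640) = 33.08 N·m.
A tangential force at the rim gives τ = FR, so F = τ/R = 33.08/0.552 = 59.93 N.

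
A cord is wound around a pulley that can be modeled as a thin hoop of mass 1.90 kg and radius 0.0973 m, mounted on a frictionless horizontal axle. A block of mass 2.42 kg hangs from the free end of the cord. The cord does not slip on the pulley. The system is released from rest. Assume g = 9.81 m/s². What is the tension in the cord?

T ≈ 10.4 N

I = MR² = (1.90)(0.0973)² = 0.01799 kg·m².
Block: mg − T = ma. Pulley: TR = Iα. No-slip: a = αR, so T = (I/R²)a = 1.900·a.
Then mg = (m + 1.900)a, so a = (2.42)(9.81)/(2.42 + 1.900) = 5.495 m/s².
T = 1.900·a = 10.44 N.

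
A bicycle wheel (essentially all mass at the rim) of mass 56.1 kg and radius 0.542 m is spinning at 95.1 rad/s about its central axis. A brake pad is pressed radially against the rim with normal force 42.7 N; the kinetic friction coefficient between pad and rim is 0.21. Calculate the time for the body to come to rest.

t ≈ 322 s

I = MR² = (56.1)(0.542)² = 16.48 kg·m².
Friction force f = μN = (0.21)(42.7) = 8.967 N at the rim; torque magnitude τ = fR = 4.860 N·m, opposing ω.
|α| = τ/I = 4.860/16.48 = 0.2949 rad/s² (deceleration).
0 = ω₀ − |α|t ⇒ t = ω₀/|α| = 95.1/0.2949 = 322.5 s.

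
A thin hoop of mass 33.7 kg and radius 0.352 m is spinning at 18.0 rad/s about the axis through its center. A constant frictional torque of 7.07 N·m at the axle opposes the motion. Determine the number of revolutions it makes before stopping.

≈ 15.2 revolutions

I = MR² = (33.7)(0.352)² = 4.176 kg·m².
The net torque has magnitude 7.07 N·m, opposing ω.
|α| = τ/I = 7.070/4.176 = 1.693 rad/s² (deceleration).
ω² = ω₀² − 2|α|θ with ω = 0 ⇒ θ = ω₀²/(2|α|) = 95.68 rad = 15.23 rev.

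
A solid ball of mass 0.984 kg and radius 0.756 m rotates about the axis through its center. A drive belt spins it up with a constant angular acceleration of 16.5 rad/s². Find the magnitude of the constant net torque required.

τ ≈ 3.71 N·m

I = (2/5)MR² = (2/5)(0.984)(0.756)² = 0.2250 kg·m².
τ = Iα = (0.2250)(16.50) = 3.712 N·m.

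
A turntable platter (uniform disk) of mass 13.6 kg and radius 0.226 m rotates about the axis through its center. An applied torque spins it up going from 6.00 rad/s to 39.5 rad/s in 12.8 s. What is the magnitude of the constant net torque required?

I = ½MR² = (1/2)(13.6)(0.226)² = 0.3473 kg·m².
α = Δω/Δt = (39.5 − 6.00)/12.8 = 2.617 rad/s².
τ = Iα = (0.3473)(2.617) = 0.9090 N·m.

τ ≈ 0.909 N·m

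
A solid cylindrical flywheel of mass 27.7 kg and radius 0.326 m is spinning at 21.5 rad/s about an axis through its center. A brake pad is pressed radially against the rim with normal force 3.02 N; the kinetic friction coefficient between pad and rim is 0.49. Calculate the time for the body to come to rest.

I = ½MR² = (1/2)(27.7)(0.326)² = 1.472 kg·m².
Friction force f = μN = (0.49)(3.02) = 1.480 N at the rim; torque magnitude τ = fR = 0.4824 N·m, opposing ω.
|α| = τ/I = 0.4824/1.472 = 0.3277 rad/s² (deceleration).
0 = ω₀ − |α|t ⇒ t = ω₀/|α| = 21.5/0.3277 = 65.60 s.

t ≈ 65.6 s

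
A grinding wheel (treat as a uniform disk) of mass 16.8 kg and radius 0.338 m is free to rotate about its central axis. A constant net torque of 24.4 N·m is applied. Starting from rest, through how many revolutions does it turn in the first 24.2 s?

≈ 1180 revolutions

I = ½MR² = (1/2)(16.8)(0.338)² = 0.9596 kg·m².
α = τ/I = 24.4/0.9596 = 25.43 rad/s².
θ = ½αt² = ½(25.43)(24.2)² = 7445 rad.
Revolutions = θ/(2π) = 1185.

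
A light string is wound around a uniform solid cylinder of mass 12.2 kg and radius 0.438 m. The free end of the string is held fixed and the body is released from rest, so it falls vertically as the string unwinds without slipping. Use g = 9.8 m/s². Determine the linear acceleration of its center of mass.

a ≈ 6.53 m/s²

Translation: Mg − T = Ma. Rotation about the center: TR = Iα with I = ½MR².
With a = αR: T = (I/R²)a = (1/2)M a, so Mg = (1 + 0.5000)Ma.
a = g/(1 + 0.5000) = 9.8/1.500 = 6.533 m/s².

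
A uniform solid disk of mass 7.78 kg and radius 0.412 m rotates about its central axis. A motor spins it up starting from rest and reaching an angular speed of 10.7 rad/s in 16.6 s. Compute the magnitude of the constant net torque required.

I = ½MR² = (1/2)(7.78)(0.412)² = 0.6603 kg·m².
α = Δω/Δt = (10.7 − 0)/16.6 = 0.6446 rad/s².
τ = Iα = (0.6603)(0.6446) = 0.4256 N·m.

τ ≈ 0.426 N·m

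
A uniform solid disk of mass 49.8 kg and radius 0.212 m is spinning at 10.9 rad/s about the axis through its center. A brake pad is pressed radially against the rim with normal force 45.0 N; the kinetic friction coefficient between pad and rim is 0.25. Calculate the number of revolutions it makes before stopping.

≈ 4.44 revolutions

I = ½MR² = (1/2)(49.8)(0.212)² = 1.119 kg·m².
Friction force f = μN = (0.25)(45.0) = 11.25 N at the rim; torque magnitude τ = fR = 2.385 N·m, opposing ω.
|α| = τ/I = 2.385/1.119 = 2.131 rad/s² (deceleration).
ω² = ω₀² − 2|α|θ with ω = 0 ⇒ θ = ω₀²/(2|α|) = 27.87 rad = 4.436 rev.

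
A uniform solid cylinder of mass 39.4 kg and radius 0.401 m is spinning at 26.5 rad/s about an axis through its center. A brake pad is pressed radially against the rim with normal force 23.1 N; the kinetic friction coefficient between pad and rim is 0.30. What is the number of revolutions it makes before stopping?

I = ½MR² = (1/2)(39.4)(0.401)² = 3.168 kg·m².
Friction force f = μN = (0.30)(23.1) = 6.930 N at the rim; torque magnitude τ = fR = 2.779 N·m, opposing ω.
|α| = τ/I = 2.779/3.168 = 0.8772 rad/s² (deceleration).
ω² = ω₀² − 2|α|θ with ω = 0 ⇒ θ = ω₀²/(2|α|) = 400.3 rad = 63.70 rev.

≈ 63.7 revolutions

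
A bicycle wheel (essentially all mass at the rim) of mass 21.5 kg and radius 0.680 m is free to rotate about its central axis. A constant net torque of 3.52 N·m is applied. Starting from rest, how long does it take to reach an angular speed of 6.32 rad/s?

t ≈ 17.8 s

I = MR² = (21.5)(0.680)² = 9.942 kg·m².
α = τ/I = 3.52/9.942 = 0.3541 rad/s².
ω = αt ⇒ t = ω/α = 6.32/0.3541 = 17.85 s.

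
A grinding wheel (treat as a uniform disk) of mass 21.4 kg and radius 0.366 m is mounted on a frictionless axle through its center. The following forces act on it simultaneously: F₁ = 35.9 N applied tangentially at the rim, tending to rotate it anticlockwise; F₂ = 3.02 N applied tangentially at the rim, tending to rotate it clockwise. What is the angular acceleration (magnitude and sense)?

α ≈ 8.40 rad/s², anticlockwise

I = ½MR² = (1/2)(21.4)(0.366)² = 1.433 kg·m².
Taking anticlockwise as positive: τ₁ = +(35.9)(0.366) = +13.14 N·m; τ₂ = −(3.02)(0.366) = −1.105 N·m.
Net torque τ = 12.03 N·m.
α = τ/I = 12.03/1.433 = 8.396 rad/s².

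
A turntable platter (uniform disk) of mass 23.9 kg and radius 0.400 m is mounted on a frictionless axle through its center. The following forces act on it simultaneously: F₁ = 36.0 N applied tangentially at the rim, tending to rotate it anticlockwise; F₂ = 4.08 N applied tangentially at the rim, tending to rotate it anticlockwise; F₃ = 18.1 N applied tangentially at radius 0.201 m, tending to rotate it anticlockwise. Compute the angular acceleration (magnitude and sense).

α ≈ 10.3 rad/s², anticlockwise

I = ½MR² = (1/2)(23.9)(0.400)² = 1.912 kg·m².
Taking anticlockwise as positive: τ₁ = +(36.0)(0.400) = +14.40 N·m; τ₂ = +(4.08)(0.400) = +1.632 N·m; τ₃ = +(18.1)(0.201) = +3.638 N·m.
Net torque τ = 19.67 N·m.
α = τ/I = 19.67/1.912 = 10.29 rad/s².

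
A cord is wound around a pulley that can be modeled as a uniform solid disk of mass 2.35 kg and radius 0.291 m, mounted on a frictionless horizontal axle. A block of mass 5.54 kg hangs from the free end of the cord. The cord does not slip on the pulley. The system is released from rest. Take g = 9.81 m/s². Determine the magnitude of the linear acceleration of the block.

I = ½MR² = (1/2)(2.35)(0.291)² = 0.09950 kg·m².
Block: mg − T = ma. Pulley: TR = Iα. No-slip: a = αR, so T = (I/R²)a = 1.175·a.
Then mg = (m + 1.175)a, so a = (5.54)(9.81)/(5.54 + 1.175) = 8.093 m/s².

a ≈ 8.09 m/s²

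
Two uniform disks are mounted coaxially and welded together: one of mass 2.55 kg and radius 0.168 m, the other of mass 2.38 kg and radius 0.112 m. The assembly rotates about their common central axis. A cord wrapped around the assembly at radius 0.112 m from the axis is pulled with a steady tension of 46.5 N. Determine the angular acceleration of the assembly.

α ≈ 102 rad/s²

I = ½M₁R₁² + ½M₂R₂² = ½(2.55)(0.168)² + ½(2.38)(0.112)² = 0.05091 kg·m².
τ = F r = (46.5)(0.112) = 5.208 N·m.
α = τ/I = 5.208/0.05091 = 102.3 rad/s².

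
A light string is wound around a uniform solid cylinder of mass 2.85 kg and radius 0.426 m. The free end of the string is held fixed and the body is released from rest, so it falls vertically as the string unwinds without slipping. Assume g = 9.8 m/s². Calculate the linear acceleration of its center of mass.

a ≈ 6.53 m/s²

Translation: Mg − T = Ma. Rotation about the center: TR = Iα with I = ½MR².
With a = αR: T = (I/R²)a = (1/2)M a, so Mg = (1 + 0.5000)Ma.
a = g/(1 + 0.5000) = 9.8/1.500 = 6.533 m/s².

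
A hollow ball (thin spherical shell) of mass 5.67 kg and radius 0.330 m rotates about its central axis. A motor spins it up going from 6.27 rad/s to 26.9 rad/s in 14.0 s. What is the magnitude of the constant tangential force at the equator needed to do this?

F ≈ 1.84 N

I = (2/3)MR² = (2/3)(5.67)(0.330)² = 0.4116 kg·m².
α = Δω/Δt = (26.9 − 6.27)/14.0 = 1.474 rad/s².
The required torque is τ = Iα = (0.4116)(1.474) = 0.6066 N·m.
A tangential force at the equator gives τ = FR, so F = τ/R = 0.6066/0.330 = 1.838 N.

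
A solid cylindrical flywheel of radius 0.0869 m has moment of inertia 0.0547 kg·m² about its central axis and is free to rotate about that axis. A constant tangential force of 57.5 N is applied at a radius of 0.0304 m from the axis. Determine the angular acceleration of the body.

α ≈ 32.0 rad/s²

τ = F·r = (57.5)(0.0304) = 1.748 N·m.
Newton's second law for rotation, τ = Iα, gives α = τ/I = 1.748/0.05470 = 31.96 rad/s².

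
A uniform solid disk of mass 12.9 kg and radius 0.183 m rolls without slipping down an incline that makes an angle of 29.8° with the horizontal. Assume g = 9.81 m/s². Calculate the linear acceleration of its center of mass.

Translation along the incline: Mg sinθ − f = Ma.
Rotation about the center: fR = Iα with I = ½MR². No-slip gives a = αR, so f = (I/R²)a = (1/2)M a.
Substituting: Mg sinθ = (1 + 0.5000)Ma, so a = g sinθ/(1 + 0.5000) = (9.81) sin 29.8° / 1.500 = 3.250 m/s².

a ≈ 3.25 m/s²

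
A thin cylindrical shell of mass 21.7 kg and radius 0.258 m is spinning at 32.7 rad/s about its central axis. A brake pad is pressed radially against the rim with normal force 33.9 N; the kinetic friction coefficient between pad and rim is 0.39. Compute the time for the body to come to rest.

I = MR² = (21.7)(0.258)² = 1.444 kg·m².
Friction force f = μN = (0.39)(33.9) = 13.22 N at the rim; torque magnitude τ = fR = 3.411 N·m, opposing ω.
|α| = τ/I = 3.411/1.444 = 2.361 rad/s² (deceleration).
0 = ω₀ − |α|t ⇒ t = ω₀/|α| = 32.7/2.361 = 13.85 s.

t ≈ 13.8 s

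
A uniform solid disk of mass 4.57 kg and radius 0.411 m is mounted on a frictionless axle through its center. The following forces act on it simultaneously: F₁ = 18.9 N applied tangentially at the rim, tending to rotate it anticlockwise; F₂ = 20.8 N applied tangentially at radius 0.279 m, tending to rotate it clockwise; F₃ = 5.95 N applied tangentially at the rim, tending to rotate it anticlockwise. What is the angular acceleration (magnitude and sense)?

α ≈ 11.4 rad/s², anticlockwise

I = ½MR² = (1/2)(4.57)(0.411)² = 0.3860 kg·m².
Taking anticlockwise as positive: τ₁ = +(18.9)(0.411) = +7.768 N·m; τ₂ = −(20.8)(0.279) = −5.803 N·m; τ₃ = +(5.95)(0.411) = +2.445 N·m.
Net torque τ = 4.410 N·m.
α = τ/I = 4.410/0.3860 = 11.43 rad/s².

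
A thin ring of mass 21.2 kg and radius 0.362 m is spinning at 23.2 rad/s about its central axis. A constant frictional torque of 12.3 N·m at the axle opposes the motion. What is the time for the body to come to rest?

I = MR² = (21.2)(0.362)² = 2.778 kg·m².
The net torque has magnitude 12.3 N·m, opposing ω.
|α| = τ/I = 12.30/2.778 = 4.427 rad/s² (deceleration).
0 = ω₀ − |α|t ⇒ t = ω₀/|α| = 23.2/4.427 = 5.240 s.

t ≈ 5.24 s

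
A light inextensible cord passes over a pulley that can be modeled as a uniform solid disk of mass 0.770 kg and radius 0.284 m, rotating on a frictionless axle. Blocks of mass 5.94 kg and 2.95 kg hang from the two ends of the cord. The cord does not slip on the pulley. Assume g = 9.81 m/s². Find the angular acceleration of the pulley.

α ≈ 11.1 rad/s²

I = ½MR² = (1/2)(0.770)(0.284)² = 0.03105 kg·m².
Heavier block: m₁g − T₁ = m₁a. Lighter block: T₂ − m₂g = m₂a.
Pulley: (T₁ − T₂)R = Iα = I(a/R), so T₁ − T₂ = (I/R²)a = (1/2)M_p a = 0.3850·a.
Adding the three: (m₁ − m₂)g = (m₁ + m₂ + 0.3850)a, so a = (5.94 − 2.95)(9.81)/(5.94 + 2.95 + 0.3850) = 3.162 m/s².
α = a/R = 3.162/0.284 = 11.14 rad/s².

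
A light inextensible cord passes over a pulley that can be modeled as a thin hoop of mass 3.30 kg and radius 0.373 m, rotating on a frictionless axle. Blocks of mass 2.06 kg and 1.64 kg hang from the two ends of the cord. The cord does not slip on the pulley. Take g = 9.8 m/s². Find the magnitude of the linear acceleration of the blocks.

I = MR² = (3.30)(0.373)² = 0.4591 kg·m².
Heavier block: m₁g − T₁ = m₁a. Lighter block: T₂ − m₂g = m₂a.
Pulley: (T₁ − T₂)R = Iα = I(a/R), so T₁ − T₂ = (I/R²)a = 1·M_p a = 3.300·a.
Adding the three: (m₁ − m₂)g = (m₁ + m₂ + 3.300)a, so a = (2.06 − 1.64)(9.8)/(2.06 + 1.64 + 3.300) = 0.5880 m/s².

a ≈ 0.588 m/s²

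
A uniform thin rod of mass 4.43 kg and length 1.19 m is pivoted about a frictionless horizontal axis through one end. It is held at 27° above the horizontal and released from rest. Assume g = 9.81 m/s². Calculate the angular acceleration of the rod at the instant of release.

About the pivot, I = (1/3)ML² = (1/3)(4.43)(1.19)² = 2.091 kg·m².
The weight acts at the center, a distance L/2 = 0.5950 m from the pivot; τ = Mg(L/2) cos 27° = 23.04 N·m.
α = τ/I = 23.04/2.091 = 11.02 rad/s².
(Equivalently α = (3g/(2L)) cos 27° = 11.02 rad/s².)

α ≈ 11.0 rad/s²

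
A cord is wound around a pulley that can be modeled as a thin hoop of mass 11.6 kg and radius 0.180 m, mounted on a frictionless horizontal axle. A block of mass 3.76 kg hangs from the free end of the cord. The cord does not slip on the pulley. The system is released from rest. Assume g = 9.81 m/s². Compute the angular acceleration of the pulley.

α ≈ 13.3 rad/s²

I = MR² = (11.6)(0.180)² = 0.3758 kg·m².
Block: mg − T = ma. Pulley: TR = Iα. No-slip: a = αR, so T = (I/R²)a = 11.60·a.
Then mg = (m + 11.60)a, so a = (3.76)(9.81)/(3.76 + 11.60) = 2.401 m/s².
α = a/R = 2.401/0.180 = 13.34 rad/s².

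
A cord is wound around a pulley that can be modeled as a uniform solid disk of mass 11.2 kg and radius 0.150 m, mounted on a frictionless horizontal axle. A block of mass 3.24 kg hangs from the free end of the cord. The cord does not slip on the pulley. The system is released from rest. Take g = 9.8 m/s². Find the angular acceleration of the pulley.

I = ½MR² = (1/2)(11.2)(0.150)² = 0.1260 kg·m².
Block: mg − T = ma. Pulley: TR = Iα. No-slip: a = αR, so T = (I/R²)a = 5.600·a.
Then mg = (m + 5.600)a, so a = (3.24)(9.8)/(3.24 + 5.600) = 3.592 m/s².
α = a/R = 3.592/0.150 = 23.95 rad/s².

α ≈ 23.9 rad/s²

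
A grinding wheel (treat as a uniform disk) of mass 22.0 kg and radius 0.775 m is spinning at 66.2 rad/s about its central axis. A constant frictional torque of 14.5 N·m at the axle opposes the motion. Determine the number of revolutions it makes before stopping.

I = ½MR² = (1/2)(22.0)(0.775)² = 6.607 kg·m².
The net torque has magnitude 14.5 N·m, opposing ω.
|α| = τ/I = 14.50/6.607 = 2.195 rad/s² (deceleration).
ω² = ω₀² − 2|α|θ with ω = 0 ⇒ θ = ω₀²/(2|α|) = 998.4 rad = 158.9 rev.

≈ 159 revolutions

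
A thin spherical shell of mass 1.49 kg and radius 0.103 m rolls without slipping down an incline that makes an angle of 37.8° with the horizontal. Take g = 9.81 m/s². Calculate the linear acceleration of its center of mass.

Translation along the incline: Mg sinθ − f = Ma.
Rotation about the center: fR = Iα with I = (2/3)MR². No-slip gives a = αR, so f = (I/R²)a = (2/3)M a.
Substituting: Mg sinθ = (1 + 0.6667)Ma, so a = g sinθ/(1 + 0.6667) = (9.81) sin 37.8° / 1.667 = 3.608 m/s².

a ≈ 3.61 m/s²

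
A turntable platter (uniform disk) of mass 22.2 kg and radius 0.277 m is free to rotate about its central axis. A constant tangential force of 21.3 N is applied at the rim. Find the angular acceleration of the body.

α ≈ 6.93 rad/s²

I = ½MR² = (1/2)(22.2)(0.277)² = 0.8517 kg·m².
τ = F R = (21.3)(0.277) = 5.900 N·m.
From τ = Iα: α = 5.900/0.8517 = 6.928 rad/s².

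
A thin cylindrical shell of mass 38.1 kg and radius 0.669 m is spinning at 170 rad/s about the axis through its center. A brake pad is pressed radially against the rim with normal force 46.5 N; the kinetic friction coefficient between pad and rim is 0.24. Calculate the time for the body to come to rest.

t ≈ 388 s

I = MR² = (38.1)(0.669)² = 17.05 kg·m².
Friction force f = μN = (0.24)(46.5) = 11.16 N at the rim; torque magnitude τ = fR = 7.466 N·m, opposing ω.
|α| = τ/I = 7.466/17.05 = 0.4378 rad/s² (deceleration).
0 = ω₀ − |α|t ⇒ t = ω₀/|α| = 170/0.4378 = 388.3 s.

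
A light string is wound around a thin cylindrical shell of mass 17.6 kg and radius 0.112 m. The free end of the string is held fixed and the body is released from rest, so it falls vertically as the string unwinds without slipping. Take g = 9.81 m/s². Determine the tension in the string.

T ≈ 86.3 N

Translation: Mg − T = Ma. Rotation about the center: TR = Iα with I = MR².
With a = αR: T = (I/R²)a = M a, so Mg = (1 + 1.000)Ma.
a = g/(1 + 1.000) = 9.81/2.000 = 4.905 m/s².
T = 1.000·M·a = (1.000)(17.6)(4.905) = 86.33 N.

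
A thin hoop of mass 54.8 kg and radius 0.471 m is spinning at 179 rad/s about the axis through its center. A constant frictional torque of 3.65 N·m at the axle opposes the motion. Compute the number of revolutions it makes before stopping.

≈ 8490 revolutions

I = MR² = (54.8)(0.471)² = 12.16 kg·m².
The net torque has magnitude 3.65 N·m, opposing ω.
|α| = τ/I = 3.650/12.16 = 0.3002 rad/s² (deceleration).
ω² = ω₀² − 2|α|θ with ω = 0 ⇒ θ = ω₀²/(2|α|) = 53360 rad = 8492 rev.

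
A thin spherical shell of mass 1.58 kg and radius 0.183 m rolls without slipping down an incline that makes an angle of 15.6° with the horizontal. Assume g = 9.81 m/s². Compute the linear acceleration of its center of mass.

Translation along the incline: Mg sinθ − f = Ma.
Rotation about the center: fR = Iα with I = (2/3)MR². No-slip gives a = αR, so f = (I/R²)a = (2/3)M a.
Substituting: Mg sinθ = (1 + 0.6667)Ma, so a = g sinθ/(1 + 0.6667) = (9.81) sin 15.6° / 1.667 = 1.583 m/s².

a ≈ 1.58 m/s²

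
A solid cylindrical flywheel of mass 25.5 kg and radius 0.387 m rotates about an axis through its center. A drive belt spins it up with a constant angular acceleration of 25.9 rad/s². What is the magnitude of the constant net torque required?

τ ≈ 49.5 N·m

I = ½MR² = (1/2)(25.5)(0.387)² = 1.910 kg·m².
τ = Iα = (1.910)(25.90) = 49.46 N·m.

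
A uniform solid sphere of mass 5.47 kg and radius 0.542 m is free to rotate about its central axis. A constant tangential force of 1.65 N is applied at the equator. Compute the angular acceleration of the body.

I = (2/5)MR² = (2/5)(5.47)(0.542)² = 0.6428 kg·m².
τ = F R = (1.65)(0.542) = 0.8943 N·m.
From τ = Iα: α = 0.8943/0.6428 = 1.391 rad/s².

α ≈ 1.39 rad/s²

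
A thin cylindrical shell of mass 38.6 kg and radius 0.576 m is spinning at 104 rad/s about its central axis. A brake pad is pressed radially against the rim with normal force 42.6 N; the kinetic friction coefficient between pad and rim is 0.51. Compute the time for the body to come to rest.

I = MR² = (38.6)(0.576)² = 12.81 kg·m².
Friction force f = μN = (0.51)(42.6) = 21.73 N at the rim; torque magnitude τ = fR = 12.51 N·m, opposing ω.
|α| = τ/I = 12.51/12.81 = 0.9772 rad/s² (deceleration).
0 = ω₀ − |α|t ⇒ t = ω₀/|α| = 104/0.9772 = 106.4 s.

t ≈ 106 s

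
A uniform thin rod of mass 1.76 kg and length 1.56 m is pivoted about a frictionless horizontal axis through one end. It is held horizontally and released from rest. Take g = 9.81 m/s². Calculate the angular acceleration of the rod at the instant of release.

α ≈ 9.43 rad/s²

About the pivot, I = (1/3)ML² = (1/3)(1.76)(1.56)² = 1.428 kg·m².
The weight acts at the center, a distance L/2 = 0.7800 m from the pivot; τ = Mg(L/2) = 13.47 N·m.
α = τ/I = 13.47/1.428 = 9.433 rad/s².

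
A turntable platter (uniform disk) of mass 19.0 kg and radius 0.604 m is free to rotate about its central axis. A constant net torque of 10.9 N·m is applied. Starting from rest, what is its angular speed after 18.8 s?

ω ≈ 59.1 rad/s

I = ½MR² = (1/2)(19.0)(0.604)² = 3.466 kg·m².
α = τ/I = 10.9/3.466 = 3.145 rad/s².
ω = ω₀ + αt = 0 + (3.145)(18.8) = 59.13 rad/s.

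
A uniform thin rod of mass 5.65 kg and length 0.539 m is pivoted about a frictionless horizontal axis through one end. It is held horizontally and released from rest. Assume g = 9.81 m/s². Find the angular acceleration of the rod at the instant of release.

α ≈ 27.3 rad/s²

About the pivot, I = (1/3)ML² = (1/3)(5.65)(0.539)² = 0.5471 kg·m².
The weight acts at the center, a distance L/2 = 0.2695 m from the pivot; τ = Mg(L/2) = 14.94 N·m.
α = τ/I = 14.94/0.5471 = 27.30 rad/s².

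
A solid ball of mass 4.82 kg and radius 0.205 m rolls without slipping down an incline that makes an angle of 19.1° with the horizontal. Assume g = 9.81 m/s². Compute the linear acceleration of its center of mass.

Translation along the incline: Mg sinθ − f = Ma.
Rotation about the center: fR = Iα with I = (2/5)MR². No-slip gives a = αR, so f = (I/R²)a = (2/5)M a.
Substituting: Mg sinθ = (1 + 0.4000)Ma, so a = g sinθ/(1 + 0.4000) = (9.81) sin 19.1° / 1.400 = 2.293 m/s².

a ≈ 2.29 m/s²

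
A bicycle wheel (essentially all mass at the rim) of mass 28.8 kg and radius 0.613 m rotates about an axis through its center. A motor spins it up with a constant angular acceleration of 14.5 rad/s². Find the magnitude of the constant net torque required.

τ ≈ 157 N·m

I = MR² = (28.8)(0.613)² = 10.82 kg·m².
τ = Iα = (10.82)(14.50) = 156.9 N·m.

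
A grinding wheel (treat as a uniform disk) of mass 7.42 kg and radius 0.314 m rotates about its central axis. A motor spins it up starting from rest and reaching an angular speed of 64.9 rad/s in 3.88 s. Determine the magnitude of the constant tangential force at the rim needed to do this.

I = ½MR² = (1/2)(7.42)(0.314)² = 0.3658 kg·m².
α = Δω/Δt = (64.9 − 0)/3.88 = 16.73 rad/s².
The required torque is τ = Iα = (0.3658)(16.73) = 6.119 N·m.
A tangential force at the rim gives τ = FR, so F = τ/R = 6.119/0.314 = 19.49 N.

F ≈ 19.5 N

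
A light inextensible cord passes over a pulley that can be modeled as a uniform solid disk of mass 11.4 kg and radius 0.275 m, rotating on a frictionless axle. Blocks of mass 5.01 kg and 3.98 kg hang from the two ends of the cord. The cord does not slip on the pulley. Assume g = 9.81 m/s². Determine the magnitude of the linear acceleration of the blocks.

a ≈ 0.688 m/s²

I = ½MR² = (1/2)(11.4)(0.275)² = 0.4311 kg·m².
Heavier block: m₁g − T₁ = m₁a. Lighter block: T₂ − m₂g = m₂a.
Pulley: (T₁ − T₂)R = Iα = I(a/R), so T₁ − T₂ = (I/R²)a = (1/2)M_p a = 5.700·a.
Adding the three: (m₁ − m₂)g = (m₁ + m₂ + 5.700)a, so a = (5.01 − 3.98)(9.81)/(5.01 + 3.98 + 5.700) = 0.6878 m/s².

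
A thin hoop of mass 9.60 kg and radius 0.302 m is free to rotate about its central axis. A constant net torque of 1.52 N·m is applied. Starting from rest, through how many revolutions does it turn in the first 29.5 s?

≈ 120 revolutions

I = MR² = (9.60)(0.302)² = 0.8756 kg·m².
α = τ/I = 1.52/0.8756 = 1.736 rad/s².
θ = ½αt² = ½(1.736)(29.5)² = 755.4 rad.
Revolutions = θ/(2π) = 120.2.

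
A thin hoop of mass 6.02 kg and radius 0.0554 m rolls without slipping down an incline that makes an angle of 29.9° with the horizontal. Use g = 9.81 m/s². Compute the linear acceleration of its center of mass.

Translation along the incline: Mg sinθ − f = Ma.
Rotation about the center: fR = Iα with I = MR². No-slip gives a = αR, so f = (I/R²)a = M a.
Substituting: Mg sinθ = (1 + 1.000)Ma, so a = g sinθ/(1 + 1.000) = (9.81) sin 29.9° / 2.000 = 2.445 m/s².

a ≈ 2.45 m/s²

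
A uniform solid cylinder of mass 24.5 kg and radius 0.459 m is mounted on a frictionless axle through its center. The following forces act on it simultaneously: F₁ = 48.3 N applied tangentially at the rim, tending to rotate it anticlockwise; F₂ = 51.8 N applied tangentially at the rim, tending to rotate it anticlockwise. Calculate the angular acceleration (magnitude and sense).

I = ½MR² = (1/2)(24.5)(0.459)² = 2.581 kg·m².
Taking anticlockwise as positive: τ₁ = +(48.3)(0.459) = +22.17 N·m; τ₂ = +(51.8)(0.459) = +23.78 N·m.
Net torque τ = 45.95 N·m.
α = τ/I = 45.95/2.581 = 17.80 rad/s².

α ≈ 17.8 rad/s², anticlockwise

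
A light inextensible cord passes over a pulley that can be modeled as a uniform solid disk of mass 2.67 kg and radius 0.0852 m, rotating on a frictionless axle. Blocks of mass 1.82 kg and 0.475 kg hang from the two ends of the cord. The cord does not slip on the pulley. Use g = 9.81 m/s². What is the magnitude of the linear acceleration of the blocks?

I = ½MR² = (1/2)(2.67)(0.0852)² = 0.009691 kg·m².
Heavier block: m₁g − T₁ = m₁a. Lighter block: T₂ − m₂g = m₂a.
Pulley: (T₁ − T₂)R = Iα = I(a/R), so T₁ − T₂ = (I/R²)a = (1/2)M_p a = 1.335·a.
Adding the three: (m₁ − m₂)g = (m₁ + m₂ + 1.335)a, so a = (1.82 − 0.475)(9.81)/(1.82 + 0.475 + 1.335) = 3.635 m/s².

a ≈ 3.63 m/s²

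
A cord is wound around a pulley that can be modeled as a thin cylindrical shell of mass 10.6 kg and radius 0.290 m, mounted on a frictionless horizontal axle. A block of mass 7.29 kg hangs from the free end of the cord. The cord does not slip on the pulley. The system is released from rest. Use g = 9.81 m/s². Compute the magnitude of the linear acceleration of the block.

I = MR² = (10.6)(0.290)² = 0.8915 kg·m².
Block: mg − T = ma. Pulley: TR = Iα. No-slip: a = αR, so T = (I/R²)a = 10.60·a.
Then mg = (m + 10.60)a, so a = (7.29)(9.81)/(7.29 + 10.60) = 3.997 m/s².

a ≈ 4.00 m/s²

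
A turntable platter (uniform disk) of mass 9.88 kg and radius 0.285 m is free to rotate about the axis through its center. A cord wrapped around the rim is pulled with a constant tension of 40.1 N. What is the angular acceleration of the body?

I = ½MR² = (1/2)(9.88)(0.285)² = 0.4013 kg·m².
τ = F R = (40.1)(0.285) = 11.43 N·m.
Newton's second law for rotation, τ = Iα, gives α = τ/I = 11.43/0.4013 = 28.48 rad/s².

α ≈ 28.5 rad/s²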